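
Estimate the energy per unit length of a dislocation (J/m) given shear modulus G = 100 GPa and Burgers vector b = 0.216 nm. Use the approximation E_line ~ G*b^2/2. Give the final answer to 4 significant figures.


E = G*b^2/2
b = 0.216 nm = 2.16e-10 m
G = 100 GPa = 1e+11 Pa
E = 0.5 * 1e+11 * (2.16e-10)^2
E = 2.333e-09 J/m


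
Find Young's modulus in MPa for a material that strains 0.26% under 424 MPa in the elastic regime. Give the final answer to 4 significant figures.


E = sigma / epsilon
epsilon = 0.26% = 2.6e-03
E = 424 / 2.6e-03
E = 163100 MPa


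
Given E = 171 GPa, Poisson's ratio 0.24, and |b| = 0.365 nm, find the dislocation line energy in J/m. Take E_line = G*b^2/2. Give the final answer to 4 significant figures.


Step 1: G = E / (2*(1+nu))
G = 171 / (2*(1+0.24)) = 68.9516 GPa = 6.89516e+10 Pa
Step 2: E_line = G*b^2/2
b = 0.365 nm = 3.65e-10 m
E_line = 0.5 * 6.89516e+10 * (3.65e-10)^2 = 4.593e-09 J/m


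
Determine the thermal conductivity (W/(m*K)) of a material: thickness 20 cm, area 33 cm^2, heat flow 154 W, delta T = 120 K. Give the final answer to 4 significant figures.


k = Q*L / (A*dT)
L = 0.2 m, A = 3.3e-03 m^2
k = 154 * 0.2 / (3.3e-03 * 120)
k = 77.78 W/(m*K)


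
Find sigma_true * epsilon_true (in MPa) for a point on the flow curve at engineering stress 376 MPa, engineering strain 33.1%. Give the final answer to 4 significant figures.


sigma_true = sigma_eng * (1 + epsilon_eng)
sigma_true = 376 * (1 + 0.331) = 500.456 MPa
epsilon_true = ln(1 + epsilon_eng)
epsilon_true = ln(1 + 0.331) = 0.285931
sigma_true * epsilon_true = 500.456 * 0.285931 = 143.1 MPa


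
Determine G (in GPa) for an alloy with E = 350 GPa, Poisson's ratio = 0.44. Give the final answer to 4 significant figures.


G = E / (2*(1+nu))
G = 350 / (2*(1+0.44))
G = 121.5 GPa


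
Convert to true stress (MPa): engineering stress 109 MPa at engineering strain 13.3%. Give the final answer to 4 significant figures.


sigma_true = sigma_eng * (1 + epsilon_eng)
sigma_true = 109 * (1 + 0.133)
sigma_true = 123.5 MPa


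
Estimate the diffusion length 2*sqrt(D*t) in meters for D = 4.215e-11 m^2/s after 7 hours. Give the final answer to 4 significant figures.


t = 7 hr = 25200 s
Diffusion length = 2*sqrt(D*t)
= 2*sqrt(4.215e-11 * 25200)
= 2.061e-03 m


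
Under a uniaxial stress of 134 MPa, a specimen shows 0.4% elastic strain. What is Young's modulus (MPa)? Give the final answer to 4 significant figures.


E = sigma / epsilon
epsilon = 0.4% = 4e-03
E = 134 / 4e-03
E = 33500 MPa


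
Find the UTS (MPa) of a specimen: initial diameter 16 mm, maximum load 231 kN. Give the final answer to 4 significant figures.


A0 = pi*(d/2)^2 = pi*(16/2)^2 = 201.062 mm^2
UTS = F_max / A0 = 231*1000 / 201.062
UTS = 1149 MPa


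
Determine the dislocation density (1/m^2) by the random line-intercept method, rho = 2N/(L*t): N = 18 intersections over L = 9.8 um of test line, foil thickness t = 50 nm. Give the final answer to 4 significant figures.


rho = 2N / (L * t)
L = 9.8 um = 9.8e-06 m, t = 50 nm = 5e-08 m
rho = 2 * 18 / (9.8e-06 * 5e-08)
rho = 7.347e+13 1/m^2


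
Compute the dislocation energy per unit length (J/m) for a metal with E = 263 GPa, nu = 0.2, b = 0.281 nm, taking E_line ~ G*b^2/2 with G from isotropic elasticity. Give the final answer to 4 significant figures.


Step 1: G = E / (2*(1+nu))
G = 263 / (2*(1+0.2)) = 109.583 GPa = 1.09583e+11 Pa
Step 2: E_line = G*b^2/2
b = 0.281 nm = 2.81e-10 m
E_line = 0.5 * 1.09583e+11 * (2.81e-10)^2 = 4.326e-09 J/m


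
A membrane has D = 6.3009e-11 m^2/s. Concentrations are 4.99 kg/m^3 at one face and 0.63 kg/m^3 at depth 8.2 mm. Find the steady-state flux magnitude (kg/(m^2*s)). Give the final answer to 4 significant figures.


J = -D * (dC/dx) = D * (C1 - C2) / dx
J = 6.3009e-11 * (4.99 - 0.63) / 8.2e-03
J = 3.35e-08 kg/(m^2*s)


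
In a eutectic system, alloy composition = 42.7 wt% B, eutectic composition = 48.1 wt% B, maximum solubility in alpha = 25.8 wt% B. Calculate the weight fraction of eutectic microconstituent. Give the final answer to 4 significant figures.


f_primary = (C_e - C0) / (C_e - C_alpha_max)
f_primary = (48.1 - 42.7) / (48.1 - 25.8)
f_primary = 0.242152
f_eutectic = 1 - 0.242152 = 0.7578


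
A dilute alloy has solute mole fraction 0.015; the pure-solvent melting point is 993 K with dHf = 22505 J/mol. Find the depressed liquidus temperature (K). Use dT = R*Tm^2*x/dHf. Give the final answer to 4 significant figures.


dT = R*Tm^2*x / dHf
dT = 8.314 * 993^2 * 0.015 / 22505
dT = 5.46413 K
T_new = 993 - 5.46413 = 987.5 K


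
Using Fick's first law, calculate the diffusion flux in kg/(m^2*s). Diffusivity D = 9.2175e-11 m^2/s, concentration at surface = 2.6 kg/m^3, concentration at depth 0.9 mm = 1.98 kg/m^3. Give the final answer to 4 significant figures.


J = -D * (dC/dx) = D * (C1 - C2) / dx
J = 9.2175e-11 * (2.6 - 1.98) / 9e-04
J = 6.35e-08 kg/(m^2*s)


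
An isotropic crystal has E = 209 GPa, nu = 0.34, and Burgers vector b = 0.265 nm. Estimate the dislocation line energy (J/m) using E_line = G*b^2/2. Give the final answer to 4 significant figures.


Step 1: G = E / (2*(1+nu))
G = 209 / (2*(1+0.34)) = 77.9851 GPa = 7.79851e+10 Pa
Step 2: E_line = G*b^2/2
b = 0.265 nm = 2.65e-10 m
E_line = 0.5 * 7.79851e+10 * (2.65e-10)^2 = 2.738e-09 J/m


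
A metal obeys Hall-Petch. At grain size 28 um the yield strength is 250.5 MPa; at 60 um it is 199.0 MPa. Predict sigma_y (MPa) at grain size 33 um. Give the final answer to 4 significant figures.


sigma_y = sigma0 + k / sqrt(d)
1/sqrt(d1) = 1/sqrt(2.8e-05) = 188.982;  1/sqrt(d2) = 129.099
k = (sigma1 - sigma2) / (1/sqrt(d1) - 1/sqrt(d2)) = (250.5 - 199.0) / (188.982 - 129.099) = 0.860013 MPa*m^0.5
sigma0 = sigma1 - k/sqrt(d1) = 250.5 - 0.860013*188.982 = 87.9728 MPa
sigma_y(d3) = 87.9728 + 0.860013 / sqrt(3.3e-05) = 237.7 MPa


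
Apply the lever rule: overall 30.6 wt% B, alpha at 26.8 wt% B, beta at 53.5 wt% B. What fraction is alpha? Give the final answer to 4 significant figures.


f_alpha = (C_beta - C0) / (C_beta - C_alpha)
f_alpha = (53.5 - 30.6) / (53.5 - 26.8)
f_alpha = 0.8577


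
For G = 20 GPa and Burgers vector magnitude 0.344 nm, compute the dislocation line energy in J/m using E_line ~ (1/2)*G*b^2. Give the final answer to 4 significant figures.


E = G*b^2/2
b = 0.344 nm = 3.44e-10 m
G = 20 GPa = 2e+10 Pa
E = 0.5 * 2e+10 * (3.44e-10)^2
E = 1.183e-09 J/m


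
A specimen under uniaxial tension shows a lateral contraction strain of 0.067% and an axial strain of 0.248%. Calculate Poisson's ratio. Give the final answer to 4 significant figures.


nu = -epsilon_lat / epsilon_axial
Lateral strain is contraction (negative), so using magnitudes:
nu = 0.067 / 0.248
nu = 0.2702


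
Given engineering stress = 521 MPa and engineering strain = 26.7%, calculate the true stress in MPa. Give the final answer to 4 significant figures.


sigma_true = sigma_eng * (1 + epsilon_eng)
sigma_true = 521 * (1 + 0.267)
sigma_true = 660.1 MPa


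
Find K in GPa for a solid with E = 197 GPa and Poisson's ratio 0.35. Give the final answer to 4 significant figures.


K = E / (3*(1-2*nu))
K = 197 / (3*(1-2*0.35))
K = 218.9 GPa


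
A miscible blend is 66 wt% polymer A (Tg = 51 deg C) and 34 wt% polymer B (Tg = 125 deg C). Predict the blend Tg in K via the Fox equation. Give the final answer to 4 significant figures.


1/Tg = w1/Tg1 + w2/Tg2 (in Kelvin)
Tg1 = 324.15 K, Tg2 = 398.15 K
1/Tg = 0.66/324.15 + 0.34/398.15
Tg = 346 K


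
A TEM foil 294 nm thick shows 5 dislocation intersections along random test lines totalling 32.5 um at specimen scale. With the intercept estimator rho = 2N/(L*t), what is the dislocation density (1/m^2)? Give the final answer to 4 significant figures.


rho = 2N / (L * t)
L = 32.5 um = 3.25e-05 m, t = 294 nm = 2.94e-07 m
rho = 2 * 5 / (3.25e-05 * 2.94e-07)
rho = 1.047e+12 1/m^2


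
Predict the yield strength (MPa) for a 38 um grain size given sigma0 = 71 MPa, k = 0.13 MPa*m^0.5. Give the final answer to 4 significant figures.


sigma_y = sigma0 + k / sqrt(d)
d = 38 um = 3.8e-05 m
sigma_y = 71 + 0.13 / sqrt(3.8e-05)
sigma_y = 92.09 MPa


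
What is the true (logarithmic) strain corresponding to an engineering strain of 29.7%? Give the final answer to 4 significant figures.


epsilon_true = ln(1 + epsilon_eng)
epsilon_true = ln(1 + 0.297)
epsilon_true = 0.2601


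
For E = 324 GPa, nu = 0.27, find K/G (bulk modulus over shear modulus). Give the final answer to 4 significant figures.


G = E / (2*(1+nu))
G = 324 / (2*(1+0.27)) = 127.559 GPa
K = E / (3*(1-2*nu))
K = 324 / (3*(1-2*0.27)) = 234.783 GPa
K/G = 234.783 / 127.559 = 1.841


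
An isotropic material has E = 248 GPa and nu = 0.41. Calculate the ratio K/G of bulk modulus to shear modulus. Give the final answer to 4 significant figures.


G = E / (2*(1+nu))
G = 248 / (2*(1+0.41)) = 87.9433 GPa
K = E / (3*(1-2*nu))
K = 248 / (3*(1-2*0.41)) = 459.259 GPa
K/G = 459.259 / 87.9433 = 5.222


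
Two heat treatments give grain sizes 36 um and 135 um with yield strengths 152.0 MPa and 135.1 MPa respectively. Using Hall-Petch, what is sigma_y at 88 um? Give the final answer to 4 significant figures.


sigma_y = sigma0 + k / sqrt(d)
1/sqrt(d1) = 1/sqrt(3.6e-05) = 166.667;  1/sqrt(d2) = 86.0663
k = (sigma1 - sigma2) / (1/sqrt(d1) - 1/sqrt(d2)) = (152.0 - 135.1) / (166.667 - 86.0663) = 0.209676 MPa*m^0.5
sigma0 = sigma1 - k/sqrt(d1) = 152.0 - 0.209676*166.667 = 117.054 MPa
sigma_y(d3) = 117.054 + 0.209676 / sqrt(8.8e-05) = 139.4 MPa


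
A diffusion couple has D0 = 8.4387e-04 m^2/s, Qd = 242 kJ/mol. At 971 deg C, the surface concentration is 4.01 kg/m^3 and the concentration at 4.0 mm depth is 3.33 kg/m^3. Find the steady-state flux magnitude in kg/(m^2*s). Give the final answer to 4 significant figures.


Step 1: D = D0 * exp(-Qd/(R*T))
T = 971 + 273.15 = 1244.15 K
D = 8.4387e-04 * exp(-242e3 / (8.314 * 1244.15)) = 5.83086e-14 m^2/s
Step 2: J = D * (C1 - C2) / dx
J = 5.83086e-14 * (4.01 - 3.33) / 4e-03
J = 9.912e-12 kg/(m^2*s)


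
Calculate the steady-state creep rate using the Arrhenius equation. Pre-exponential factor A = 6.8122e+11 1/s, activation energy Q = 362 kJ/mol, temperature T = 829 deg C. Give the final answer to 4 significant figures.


rate = A * exp(-Q / (R*T))
T = 829 + 273.15 = 1102.15 K
rate = 6.8122e+11 * exp(-362e3 / (8.314 * 1102.15))
rate = 4.745e-06 1/s


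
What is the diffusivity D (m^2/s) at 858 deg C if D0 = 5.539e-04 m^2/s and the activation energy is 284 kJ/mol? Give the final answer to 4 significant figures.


D = D0 * exp(-Qd / (R*T))
T = 1131.15 K
D = 5.539e-04 * exp(-284e3 / (8.314 * 1131.15))
D = 4.249e-17 m^2/s


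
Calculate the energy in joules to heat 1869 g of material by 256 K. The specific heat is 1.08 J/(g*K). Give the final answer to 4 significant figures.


Q = m * cp * dT
Q = 1869 * 1.08 * 256
Q = 516700 J


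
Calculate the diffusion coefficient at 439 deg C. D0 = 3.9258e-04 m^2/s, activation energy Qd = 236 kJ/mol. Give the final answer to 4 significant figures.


D = D0 * exp(-Qd / (R*T))
T = 712.15 K
D = 3.9258e-04 * exp(-236e3 / (8.314 * 712.15))
D = 1.92e-21 m^2/s


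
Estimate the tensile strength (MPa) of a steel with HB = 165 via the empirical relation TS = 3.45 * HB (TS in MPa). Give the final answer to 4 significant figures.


TS (MPa) = 3.45 * HB
TS = 3.45 * 165
TS = 569.3 MPa


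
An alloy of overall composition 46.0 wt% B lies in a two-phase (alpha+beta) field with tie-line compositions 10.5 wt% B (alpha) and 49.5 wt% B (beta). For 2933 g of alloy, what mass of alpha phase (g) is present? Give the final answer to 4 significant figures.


f_alpha = (C_beta - C0) / (C_beta - C_alpha)
f_alpha = (49.5 - 46.0) / (49.5 - 10.5) = 0.0897436
m_alpha = f_alpha * m_total = 0.0897436 * 2933 = 263.2 g


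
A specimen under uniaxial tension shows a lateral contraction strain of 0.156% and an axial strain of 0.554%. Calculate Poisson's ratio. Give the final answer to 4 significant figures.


nu = -epsilon_lat / epsilon_axial
Lateral strain is contraction (negative), so using magnitudes:
nu = 0.156 / 0.554
nu = 0.2816


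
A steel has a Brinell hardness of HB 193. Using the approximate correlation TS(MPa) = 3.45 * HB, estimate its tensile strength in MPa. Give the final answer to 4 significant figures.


TS (MPa) = 3.45 * HB
TS = 3.45 * 193
TS = 665.9 MPa


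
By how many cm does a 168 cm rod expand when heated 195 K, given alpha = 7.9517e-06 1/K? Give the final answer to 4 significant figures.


dL = L0 * alpha * dT
dL = 168 * 7.9517e-06 * 195
dL = 0.2605 cm


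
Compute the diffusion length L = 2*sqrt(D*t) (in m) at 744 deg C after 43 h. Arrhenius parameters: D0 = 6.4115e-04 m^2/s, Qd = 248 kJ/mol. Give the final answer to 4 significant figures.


Step 1: D = D0 * exp(-Qd/(R*T))
T = 1017.15 K
D = 6.4115e-04 * exp(-248e3 / (8.314 * 1017.15)) = 1.17687e-16 m^2/s
Step 2: L = 2*sqrt(D*t)
t = 43 h = 154800 s
L = 2*sqrt(1.17687e-16 * 154800) = 8.536e-06 m


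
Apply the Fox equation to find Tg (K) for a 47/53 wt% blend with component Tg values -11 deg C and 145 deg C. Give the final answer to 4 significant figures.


1/Tg = w1/Tg1 + w2/Tg2 (in Kelvin)
Tg1 = 262.15 K, Tg2 = 418.15 K
1/Tg = 0.47/262.15 + 0.53/418.15
Tg = 326.8 K


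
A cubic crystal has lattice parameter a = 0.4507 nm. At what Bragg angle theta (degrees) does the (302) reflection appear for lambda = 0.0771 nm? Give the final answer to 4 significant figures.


d = a / sqrt(h^2+k^2+l^2)
d = 0.4507 / sqrt(13) = 0.125002 nm
lambda = 2*d*sin(theta)  =>  sin(theta) = lambda / (2*d)
sin(theta) = 0.0771 / (2 * 0.125002) = 0.308396
theta = 17.96 deg


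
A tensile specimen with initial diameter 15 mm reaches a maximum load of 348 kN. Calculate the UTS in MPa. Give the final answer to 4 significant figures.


A0 = pi*(d/2)^2 = pi*(15/2)^2 = 176.715 mm^2
UTS = F_max / A0 = 348*1000 / 176.715
UTS = 1969 MPa


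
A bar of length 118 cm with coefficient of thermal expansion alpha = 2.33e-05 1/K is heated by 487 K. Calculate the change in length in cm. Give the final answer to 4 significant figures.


dL = L0 * alpha * dT
dL = 118 * 2.33e-05 * 487
dL = 1.339 cm


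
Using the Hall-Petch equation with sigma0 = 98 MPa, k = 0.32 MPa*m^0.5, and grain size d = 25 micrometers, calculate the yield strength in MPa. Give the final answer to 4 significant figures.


sigma_y = sigma0 + k / sqrt(d)
d = 25 um = 2.5e-05 m
sigma_y = 98 + 0.32 / sqrt(2.5e-05)
sigma_y = 162 MPa


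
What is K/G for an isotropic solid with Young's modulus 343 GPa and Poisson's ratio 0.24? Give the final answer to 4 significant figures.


G = E / (2*(1+nu))
G = 343 / (2*(1+0.24)) = 138.306 GPa
K = E / (3*(1-2*nu))
K = 343 / (3*(1-2*0.24)) = 219.872 GPa
K/G = 219.872 / 138.306 = 1.59


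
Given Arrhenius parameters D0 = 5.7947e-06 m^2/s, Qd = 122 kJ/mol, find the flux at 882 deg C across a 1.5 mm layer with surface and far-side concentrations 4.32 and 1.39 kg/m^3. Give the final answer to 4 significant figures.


Step 1: D = D0 * exp(-Qd/(R*T))
T = 882 + 273.15 = 1155.15 K
D = 5.7947e-06 * exp(-122e3 / (8.314 * 1155.15)) = 1.76248e-11 m^2/s
Step 2: J = D * (C1 - C2) / dx
J = 1.76248e-11 * (4.32 - 1.39) / 1.5e-03
J = 3.443e-08 kg/(m^2*s)


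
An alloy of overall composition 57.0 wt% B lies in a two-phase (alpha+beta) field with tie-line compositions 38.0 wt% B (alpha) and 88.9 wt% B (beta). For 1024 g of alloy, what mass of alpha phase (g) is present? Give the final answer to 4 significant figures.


f_alpha = (C_beta - C0) / (C_beta - C_alpha)
f_alpha = (88.9 - 57.0) / (88.9 - 38.0) = 0.626719
m_alpha = f_alpha * m_total = 0.626719 * 1024 = 641.8 g


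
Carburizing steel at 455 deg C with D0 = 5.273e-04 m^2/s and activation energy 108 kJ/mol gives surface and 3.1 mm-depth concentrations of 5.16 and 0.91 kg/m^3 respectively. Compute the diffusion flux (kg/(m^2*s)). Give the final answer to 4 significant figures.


Step 1: D = D0 * exp(-Qd/(R*T))
T = 455 + 273.15 = 728.15 K
D = 5.273e-04 * exp(-108e3 / (8.314 * 728.15)) = 9.42496e-12 m^2/s
Step 2: J = D * (C1 - C2) / dx
J = 9.42496e-12 * (5.16 - 0.91) / 3.1e-03
J = 1.292e-08 kg/(m^2*s)


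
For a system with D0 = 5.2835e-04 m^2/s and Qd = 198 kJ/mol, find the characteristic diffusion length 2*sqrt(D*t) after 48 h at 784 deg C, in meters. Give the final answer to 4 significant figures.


Step 1: D = D0 * exp(-Qd/(R*T))
T = 1057.15 K
D = 5.2835e-04 * exp(-198e3 / (8.314 * 1057.15)) = 8.69416e-14 m^2/s
Step 2: L = 2*sqrt(D*t)
t = 48 h = 172800 s
L = 2*sqrt(8.69416e-14 * 172800) = 2.451e-04 m


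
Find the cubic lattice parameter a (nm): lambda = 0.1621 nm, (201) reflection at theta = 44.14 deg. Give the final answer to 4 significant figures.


d = lambda / (2*sin(theta))
d = 0.1621 / (2*sin(44.14 deg))
d = 0.116382 nm
a = d * sqrt(h^2+k^2+l^2) = 0.116382 * sqrt(5)
a = 0.2602 nm


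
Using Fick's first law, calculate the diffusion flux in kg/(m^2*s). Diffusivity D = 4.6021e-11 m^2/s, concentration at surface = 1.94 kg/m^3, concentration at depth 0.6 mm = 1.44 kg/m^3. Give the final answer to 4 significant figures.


J = -D * (dC/dx) = D * (C1 - C2) / dx
J = 4.6021e-11 * (1.94 - 1.44) / 6e-04
J = 3.835e-08 kg/(m^2*s)


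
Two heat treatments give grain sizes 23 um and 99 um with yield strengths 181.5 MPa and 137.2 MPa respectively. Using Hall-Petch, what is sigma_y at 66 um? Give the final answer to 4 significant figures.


sigma_y = sigma0 + k / sqrt(d)
1/sqrt(d1) = 1/sqrt(2.3e-05) = 208.514;  1/sqrt(d2) = 100.504
k = (sigma1 - sigma2) / (1/sqrt(d1) - 1/sqrt(d2)) = (181.5 - 137.2) / (208.514 - 100.504) = 0.410145 MPa*m^0.5
sigma0 = sigma1 - k/sqrt(d1) = 181.5 - 0.410145*208.514 = 95.9789 MPa
sigma_y(d3) = 95.9789 + 0.410145 / sqrt(6.6e-05) = 146.5 MPa


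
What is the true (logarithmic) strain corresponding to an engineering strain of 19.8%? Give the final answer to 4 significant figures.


epsilon_true = ln(1 + epsilon_eng)
epsilon_true = ln(1 + 0.198)
epsilon_true = 0.1807


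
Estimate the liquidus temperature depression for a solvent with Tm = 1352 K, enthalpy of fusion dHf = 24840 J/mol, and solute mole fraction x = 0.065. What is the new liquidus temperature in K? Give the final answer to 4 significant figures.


dT = R*Tm^2*x / dHf
dT = 8.314 * 1352^2 * 0.065 / 24840
dT = 39.7672 K
T_new = 1352 - 39.7672 = 1312 K


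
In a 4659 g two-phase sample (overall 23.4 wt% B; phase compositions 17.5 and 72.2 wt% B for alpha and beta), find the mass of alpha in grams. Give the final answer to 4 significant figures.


f_alpha = (C_beta - C0) / (C_beta - C_alpha)
f_alpha = (72.2 - 23.4) / (72.2 - 17.5) = 0.892139
m_alpha = f_alpha * m_total = 0.892139 * 4659 = 4156 g


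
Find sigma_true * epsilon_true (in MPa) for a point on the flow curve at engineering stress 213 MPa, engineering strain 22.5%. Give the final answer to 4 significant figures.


sigma_true = sigma_eng * (1 + epsilon_eng)
sigma_true = 213 * (1 + 0.225) = 260.925 MPa
epsilon_true = ln(1 + epsilon_eng)
epsilon_true = ln(1 + 0.225) = 0.202941
sigma_true * epsilon_true = 260.925 * 0.202941 = 52.95 MPa


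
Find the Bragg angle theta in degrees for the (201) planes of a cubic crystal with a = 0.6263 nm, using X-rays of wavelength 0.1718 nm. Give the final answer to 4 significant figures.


d = a / sqrt(h^2+k^2+l^2)
d = 0.6263 / sqrt(5) = 0.28009 nm
lambda = 2*d*sin(theta)  =>  sin(theta) = lambda / (2*d)
sin(theta) = 0.1718 / (2 * 0.28009) = 0.306687
theta = 17.86 deg


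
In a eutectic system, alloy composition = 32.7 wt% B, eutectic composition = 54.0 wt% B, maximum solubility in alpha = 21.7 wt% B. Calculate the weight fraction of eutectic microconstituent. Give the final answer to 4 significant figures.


f_primary = (C_e - C0) / (C_e - C_alpha_max)
f_primary = (54.0 - 32.7) / (54.0 - 21.7)
f_primary = 0.659443
f_eutectic = 1 - 0.659443 = 0.3406


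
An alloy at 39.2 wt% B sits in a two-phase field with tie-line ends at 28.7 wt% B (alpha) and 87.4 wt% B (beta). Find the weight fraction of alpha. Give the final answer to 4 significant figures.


f_alpha = (C_beta - C0) / (C_beta - C_alpha)
f_alpha = (87.4 - 39.2) / (87.4 - 28.7)
f_alpha = 0.8211


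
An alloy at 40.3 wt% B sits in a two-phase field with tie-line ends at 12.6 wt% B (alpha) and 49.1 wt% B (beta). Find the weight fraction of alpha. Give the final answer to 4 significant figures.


f_alpha = (C_beta - C0) / (C_beta - C_alpha)
f_alpha = (49.1 - 40.3) / (49.1 - 12.6)
f_alpha = 0.2411


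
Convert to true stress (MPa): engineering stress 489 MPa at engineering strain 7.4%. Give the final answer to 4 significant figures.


sigma_true = sigma_eng * (1 + epsilon_eng)
sigma_true = 489 * (1 + 0.074)
sigma_true = 525.2 MPa


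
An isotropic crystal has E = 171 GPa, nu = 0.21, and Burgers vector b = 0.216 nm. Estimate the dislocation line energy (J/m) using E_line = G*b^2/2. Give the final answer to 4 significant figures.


Step 1: G = E / (2*(1+nu))
G = 171 / (2*(1+0.21)) = 70.6612 GPa = 7.06612e+10 Pa
Step 2: E_line = G*b^2/2
b = 0.216 nm = 2.16e-10 m
E_line = 0.5 * 7.06612e+10 * (2.16e-10)^2 = 1.648e-09 J/m


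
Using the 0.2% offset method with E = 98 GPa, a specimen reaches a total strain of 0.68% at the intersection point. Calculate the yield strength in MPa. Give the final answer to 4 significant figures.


Offset strain = 0.002
Elastic strain at yield = total_strain - offset = 6.8e-03 - 0.002 = 4.8e-03
sigma_y = E * elastic_strain = 98000 * 4.8e-03
sigma_y = 470.4 MPa


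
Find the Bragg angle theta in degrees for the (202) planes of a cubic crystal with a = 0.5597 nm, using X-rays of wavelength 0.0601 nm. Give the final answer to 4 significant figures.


d = a / sqrt(h^2+k^2+l^2)
d = 0.5597 / sqrt(8) = 0.197884 nm
lambda = 2*d*sin(theta)  =>  sin(theta) = lambda / (2*d)
sin(theta) = 0.0601 / (2 * 0.197884) = 0.151857
theta = 8.735 deg


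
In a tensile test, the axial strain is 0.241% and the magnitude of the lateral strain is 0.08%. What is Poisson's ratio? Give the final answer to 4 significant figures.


nu = -epsilon_lat / epsilon_axial
Lateral strain is contraction (negative), so using magnitudes:
nu = 0.08 / 0.241
nu = 0.332


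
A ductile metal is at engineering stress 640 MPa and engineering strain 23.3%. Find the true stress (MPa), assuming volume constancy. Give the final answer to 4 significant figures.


sigma_true = sigma_eng * (1 + epsilon_eng)
sigma_true = 640 * (1 + 0.233)
sigma_true = 789.1 MPa


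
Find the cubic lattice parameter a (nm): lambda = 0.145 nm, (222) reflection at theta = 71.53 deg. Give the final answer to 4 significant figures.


d = lambda / (2*sin(theta))
d = 0.145 / (2*sin(71.53 deg))
d = 0.0764373 nm
a = d * sqrt(h^2+k^2+l^2) = 0.0764373 * sqrt(12)
a = 0.2648 nm


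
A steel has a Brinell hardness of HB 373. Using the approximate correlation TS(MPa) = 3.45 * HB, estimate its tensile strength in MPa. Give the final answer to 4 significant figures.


TS (MPa) = 3.45 * HB
TS = 3.45 * 373
TS = 1287 MPa


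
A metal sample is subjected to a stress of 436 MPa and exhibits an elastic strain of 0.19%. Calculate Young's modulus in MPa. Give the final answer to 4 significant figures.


E = sigma / epsilon
epsilon = 0.19% = 1.9e-03
E = 436 / 1.9e-03
E = 229500 MPa


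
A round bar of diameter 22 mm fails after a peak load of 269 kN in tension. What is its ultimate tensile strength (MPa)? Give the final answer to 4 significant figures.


A0 = pi*(d/2)^2 = pi*(22/2)^2 = 380.133 mm^2
UTS = F_max / A0 = 269*1000 / 380.133
UTS = 707.6 MPa


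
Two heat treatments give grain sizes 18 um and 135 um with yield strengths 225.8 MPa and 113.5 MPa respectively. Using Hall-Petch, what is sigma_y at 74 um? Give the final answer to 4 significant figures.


sigma_y = sigma0 + k / sqrt(d)
1/sqrt(d1) = 1/sqrt(1.8e-05) = 235.702;  1/sqrt(d2) = 86.0663
k = (sigma1 - sigma2) / (1/sqrt(d1) - 1/sqrt(d2)) = (225.8 - 113.5) / (235.702 - 86.0663) = 0.750488 MPa*m^0.5
sigma0 = sigma1 - k/sqrt(d1) = 225.8 - 0.750488*235.702 = 48.9083 MPa
sigma_y(d3) = 48.9083 + 0.750488 / sqrt(7.4e-05) = 136.2 MPa


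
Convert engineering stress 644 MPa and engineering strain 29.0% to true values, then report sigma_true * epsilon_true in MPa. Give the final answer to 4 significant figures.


sigma_true = sigma_eng * (1 + epsilon_eng)
sigma_true = 644 * (1 + 0.29) = 830.76 MPa
epsilon_true = ln(1 + epsilon_eng)
epsilon_true = ln(1 + 0.29) = 0.254642
sigma_true * epsilon_true = 830.76 * 0.254642 = 211.5 MPa


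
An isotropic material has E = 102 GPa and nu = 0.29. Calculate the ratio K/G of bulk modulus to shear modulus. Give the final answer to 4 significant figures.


G = E / (2*(1+nu))
G = 102 / (2*(1+0.29)) = 39.5349 GPa
K = E / (3*(1-2*nu))
K = 102 / (3*(1-2*0.29)) = 80.9524 GPa
K/G = 80.9524 / 39.5349 = 2.048


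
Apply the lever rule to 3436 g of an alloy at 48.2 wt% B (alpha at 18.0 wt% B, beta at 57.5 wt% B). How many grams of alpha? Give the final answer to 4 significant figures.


f_alpha = (C_beta - C0) / (C_beta - C_alpha)
f_alpha = (57.5 - 48.2) / (57.5 - 18.0) = 0.235443
m_alpha = f_alpha * m_total = 0.235443 * 3436 = 809 g


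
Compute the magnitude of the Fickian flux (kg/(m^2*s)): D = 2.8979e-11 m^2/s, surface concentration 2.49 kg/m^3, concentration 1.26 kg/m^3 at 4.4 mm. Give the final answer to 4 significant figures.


J = -D * (dC/dx) = D * (C1 - C2) / dx
J = 2.8979e-11 * (2.49 - 1.26) / 4.4e-03
J = 8.101e-09 kg/(m^2*s)


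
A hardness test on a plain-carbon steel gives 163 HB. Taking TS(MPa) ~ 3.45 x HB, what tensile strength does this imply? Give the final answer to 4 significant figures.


TS (MPa) = 3.45 * HB
TS = 3.45 * 163
TS = 562.4 MPa


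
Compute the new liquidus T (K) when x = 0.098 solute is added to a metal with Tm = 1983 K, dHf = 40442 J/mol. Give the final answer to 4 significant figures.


dT = R*Tm^2*x / dHf
dT = 8.314 * 1983^2 * 0.098 / 40442
dT = 79.2226 K
T_new = 1983 - 79.2226 = 1904 K


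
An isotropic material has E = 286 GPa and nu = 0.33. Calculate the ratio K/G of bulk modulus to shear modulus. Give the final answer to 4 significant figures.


G = E / (2*(1+nu))
G = 286 / (2*(1+0.33)) = 107.519 GPa
K = E / (3*(1-2*nu))
K = 286 / (3*(1-2*0.33)) = 280.392 GPa
K/G = 280.392 / 107.519 = 2.608


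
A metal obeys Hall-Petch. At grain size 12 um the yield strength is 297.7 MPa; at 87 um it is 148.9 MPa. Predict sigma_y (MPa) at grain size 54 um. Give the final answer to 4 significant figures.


sigma_y = sigma0 + k / sqrt(d)
1/sqrt(d1) = 1/sqrt(1.2e-05) = 288.675;  1/sqrt(d2) = 107.211
k = (sigma1 - sigma2) / (1/sqrt(d1) - 1/sqrt(d2)) = (297.7 - 148.9) / (288.675 - 107.211) = 0.819998 MPa*m^0.5
sigma0 = sigma1 - k/sqrt(d1) = 297.7 - 0.819998*288.675 = 60.987 MPa
sigma_y(d3) = 60.987 + 0.819998 / sqrt(5.4e-05) = 172.6 MPa


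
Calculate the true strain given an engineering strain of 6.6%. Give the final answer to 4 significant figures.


epsilon_true = ln(1 + epsilon_eng)
epsilon_true = ln(1 + 0.066)
epsilon_true = 0.06391


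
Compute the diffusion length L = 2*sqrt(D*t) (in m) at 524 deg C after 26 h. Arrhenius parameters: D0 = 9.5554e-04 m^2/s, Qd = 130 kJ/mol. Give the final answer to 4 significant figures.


Step 1: D = D0 * exp(-Qd/(R*T))
T = 797.15 K
D = 9.5554e-04 * exp(-130e3 / (8.314 * 797.15)) = 2.89378e-12 m^2/s
Step 2: L = 2*sqrt(D*t)
t = 26 h = 93600 s
L = 2*sqrt(2.89378e-12 * 93600) = 1.041e-03 m


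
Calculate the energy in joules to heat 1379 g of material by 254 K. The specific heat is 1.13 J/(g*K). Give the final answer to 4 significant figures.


Q = m * cp * dT
Q = 1379 * 1.13 * 254
Q = 395800 J


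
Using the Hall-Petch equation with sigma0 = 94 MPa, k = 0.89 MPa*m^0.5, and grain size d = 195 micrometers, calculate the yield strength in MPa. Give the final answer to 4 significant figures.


sigma_y = sigma0 + k / sqrt(d)
d = 195 um = 1.95e-04 m
sigma_y = 94 + 0.89 / sqrt(1.95e-04)
sigma_y = 157.7 MPa


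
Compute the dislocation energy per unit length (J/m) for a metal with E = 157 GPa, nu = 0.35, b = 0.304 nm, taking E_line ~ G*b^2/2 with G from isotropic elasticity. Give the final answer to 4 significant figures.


Step 1: G = E / (2*(1+nu))
G = 157 / (2*(1+0.35)) = 58.1481 GPa = 5.81481e+10 Pa
Step 2: E_line = G*b^2/2
b = 0.304 nm = 3.04e-10 m
E_line = 0.5 * 5.81481e+10 * (3.04e-10)^2 = 2.687e-09 J/m


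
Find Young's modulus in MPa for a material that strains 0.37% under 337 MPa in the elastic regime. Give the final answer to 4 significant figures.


E = sigma / epsilon
epsilon = 0.37% = 3.7e-03
E = 337 / 3.7e-03
E = 91080 MPa


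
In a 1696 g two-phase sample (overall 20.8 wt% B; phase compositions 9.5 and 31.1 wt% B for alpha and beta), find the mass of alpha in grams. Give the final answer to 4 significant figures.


f_alpha = (C_beta - C0) / (C_beta - C_alpha)
f_alpha = (31.1 - 20.8) / (31.1 - 9.5) = 0.476852
m_alpha = f_alpha * m_total = 0.476852 * 1696 = 808.7 g


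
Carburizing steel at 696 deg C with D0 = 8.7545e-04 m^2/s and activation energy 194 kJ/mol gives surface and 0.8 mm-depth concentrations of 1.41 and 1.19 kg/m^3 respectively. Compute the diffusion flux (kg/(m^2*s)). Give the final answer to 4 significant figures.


Step 1: D = D0 * exp(-Qd/(R*T))
T = 696 + 273.15 = 969.15 K
D = 8.7545e-04 * exp(-194e3 / (8.314 * 969.15)) = 3.06029e-14 m^2/s
Step 2: J = D * (C1 - C2) / dx
J = 3.06029e-14 * (1.41 - 1.19) / 8e-04
J = 8.416e-12 kg/(m^2*s)


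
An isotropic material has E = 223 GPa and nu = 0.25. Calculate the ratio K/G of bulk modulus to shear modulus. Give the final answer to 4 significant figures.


G = E / (2*(1+nu))
G = 223 / (2*(1+0.25)) = 89.2 GPa
K = E / (3*(1-2*nu))
K = 223 / (3*(1-2*0.25)) = 148.667 GPa
K/G = 148.667 / 89.2 = 1.667


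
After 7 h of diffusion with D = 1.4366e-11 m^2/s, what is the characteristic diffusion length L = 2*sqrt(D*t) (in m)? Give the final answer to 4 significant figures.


t = 7 hr = 25200 s
Diffusion length = 2*sqrt(D*t)
= 2*sqrt(1.4366e-11 * 25200)
= 1.203e-03 m


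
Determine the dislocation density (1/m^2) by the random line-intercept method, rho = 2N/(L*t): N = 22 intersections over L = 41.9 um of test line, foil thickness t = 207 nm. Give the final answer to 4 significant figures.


rho = 2N / (L * t)
L = 41.9 um = 4.19e-05 m, t = 207 nm = 2.07e-07 m
rho = 2 * 22 / (4.19e-05 * 2.07e-07)
rho = 5.073e+12 1/m^2


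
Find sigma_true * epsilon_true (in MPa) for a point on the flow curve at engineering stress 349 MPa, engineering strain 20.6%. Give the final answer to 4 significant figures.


sigma_true = sigma_eng * (1 + epsilon_eng)
sigma_true = 349 * (1 + 0.206) = 420.894 MPa
epsilon_true = ln(1 + epsilon_eng)
epsilon_true = ln(1 + 0.206) = 0.187309
sigma_true * epsilon_true = 420.894 * 0.187309 = 78.84 MPa


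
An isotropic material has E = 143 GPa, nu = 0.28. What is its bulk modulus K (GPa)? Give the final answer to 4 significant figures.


K = E / (3*(1-2*nu))
K = 143 / (3*(1-2*0.28))
K = 108.3 GPa


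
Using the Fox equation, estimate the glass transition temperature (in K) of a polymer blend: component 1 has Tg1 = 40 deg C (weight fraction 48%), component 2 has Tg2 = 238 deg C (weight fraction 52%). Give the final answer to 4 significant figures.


1/Tg = w1/Tg1 + w2/Tg2 (in Kelvin)
Tg1 = 313.15 K, Tg2 = 511.15 K
1/Tg = 0.48/313.15 + 0.52/511.15
Tg = 392.1 K


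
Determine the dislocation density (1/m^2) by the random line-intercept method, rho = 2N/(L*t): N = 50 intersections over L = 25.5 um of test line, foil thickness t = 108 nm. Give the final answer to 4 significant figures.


rho = 2N / (L * t)
L = 25.5 um = 2.55e-05 m, t = 108 nm = 1.08e-07 m
rho = 2 * 50 / (2.55e-05 * 1.08e-07)
rho = 3.631e+13 1/m^2


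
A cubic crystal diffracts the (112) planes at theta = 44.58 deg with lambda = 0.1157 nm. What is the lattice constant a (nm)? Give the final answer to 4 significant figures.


d = lambda / (2*sin(theta))
d = 0.1157 / (2*sin(44.58 deg))
d = 0.0824186 nm
a = d * sqrt(h^2+k^2+l^2) = 0.0824186 * sqrt(6)
a = 0.2019 nm


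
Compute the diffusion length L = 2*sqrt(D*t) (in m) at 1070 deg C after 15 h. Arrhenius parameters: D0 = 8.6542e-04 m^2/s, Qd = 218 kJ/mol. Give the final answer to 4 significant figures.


Step 1: D = D0 * exp(-Qd/(R*T))
T = 1343.15 K
D = 8.6542e-04 * exp(-218e3 / (8.314 * 1343.15)) = 2.87724e-12 m^2/s
Step 2: L = 2*sqrt(D*t)
t = 15 h = 54000 s
L = 2*sqrt(2.87724e-12 * 54000) = 7.883e-04 m


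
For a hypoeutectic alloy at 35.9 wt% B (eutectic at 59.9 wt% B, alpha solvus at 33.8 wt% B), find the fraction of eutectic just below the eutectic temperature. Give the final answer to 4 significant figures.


f_primary = (C_e - C0) / (C_e - C_alpha_max)
f_primary = (59.9 - 35.9) / (59.9 - 33.8)
f_primary = 0.91954
f_eutectic = 1 - 0.91954 = 0.08046


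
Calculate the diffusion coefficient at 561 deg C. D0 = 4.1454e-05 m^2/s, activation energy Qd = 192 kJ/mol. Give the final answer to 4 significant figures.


D = D0 * exp(-Qd / (R*T))
T = 834.15 K
D = 4.1454e-05 * exp(-192e3 / (8.314 * 834.15))
D = 3.927e-17 m^2/s


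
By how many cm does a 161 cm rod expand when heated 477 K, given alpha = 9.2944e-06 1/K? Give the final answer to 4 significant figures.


dL = L0 * alpha * dT
dL = 161 * 9.2944e-06 * 477
dL = 0.7138 cm


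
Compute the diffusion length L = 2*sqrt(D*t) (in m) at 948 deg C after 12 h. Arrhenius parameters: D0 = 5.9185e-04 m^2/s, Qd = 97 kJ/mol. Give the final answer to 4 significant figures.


Step 1: D = D0 * exp(-Qd/(R*T))
T = 1221.15 K
D = 5.9185e-04 * exp(-97e3 / (8.314 * 1221.15)) = 4.19654e-08 m^2/s
Step 2: L = 2*sqrt(D*t)
t = 12 h = 43200 s
L = 2*sqrt(4.19654e-08 * 43200) = 0.08516 m


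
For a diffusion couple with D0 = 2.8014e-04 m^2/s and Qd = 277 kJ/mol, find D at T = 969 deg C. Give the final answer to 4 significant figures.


D = D0 * exp(-Qd / (R*T))
T = 1242.15 K
D = 2.8014e-04 * exp(-277e3 / (8.314 * 1242.15))
D = 6.289e-16 m^2/s


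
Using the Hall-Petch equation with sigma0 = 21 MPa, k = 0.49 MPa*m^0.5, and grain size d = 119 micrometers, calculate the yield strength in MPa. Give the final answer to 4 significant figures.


sigma_y = sigma0 + k / sqrt(d)
d = 119 um = 1.19e-04 m
sigma_y = 21 + 0.49 / sqrt(1.19e-04)
sigma_y = 65.92 MPa


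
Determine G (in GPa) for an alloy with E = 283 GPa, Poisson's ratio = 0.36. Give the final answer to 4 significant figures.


G = E / (2*(1+nu))
G = 283 / (2*(1+0.36))
G = 104 GPa


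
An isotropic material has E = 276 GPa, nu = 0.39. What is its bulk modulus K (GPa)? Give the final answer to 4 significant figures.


K = E / (3*(1-2*nu))
K = 276 / (3*(1-2*0.39))
K = 418.2 GPa


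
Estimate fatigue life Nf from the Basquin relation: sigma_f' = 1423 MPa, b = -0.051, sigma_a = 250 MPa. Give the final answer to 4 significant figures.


sigma_a = sigma_f' * (2*Nf)^b
2*Nf = (sigma_a / sigma_f')^(1/b)
2*Nf = (250 / 1423)^(1/-0.051)
2*Nf = 6.44341e+14
Nf = 3.222e+14 cycles


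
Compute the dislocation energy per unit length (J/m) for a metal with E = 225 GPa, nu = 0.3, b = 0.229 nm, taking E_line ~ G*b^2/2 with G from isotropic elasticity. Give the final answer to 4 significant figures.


Step 1: G = E / (2*(1+nu))
G = 225 / (2*(1+0.3)) = 86.5385 GPa = 8.65385e+10 Pa
Step 2: E_line = G*b^2/2
b = 0.229 nm = 2.29e-10 m
E_line = 0.5 * 8.65385e+10 * (2.29e-10)^2 = 2.269e-09 J/m


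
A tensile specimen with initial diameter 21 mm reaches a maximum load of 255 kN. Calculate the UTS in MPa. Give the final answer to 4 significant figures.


A0 = pi*(d/2)^2 = pi*(21/2)^2 = 346.361 mm^2
UTS = F_max / A0 = 255*1000 / 346.361
UTS = 736.2 MPa


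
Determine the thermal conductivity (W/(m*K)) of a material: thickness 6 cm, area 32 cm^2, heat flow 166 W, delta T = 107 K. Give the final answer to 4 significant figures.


k = Q*L / (A*dT)
L = 0.06 m, A = 3.2e-03 m^2
k = 166 * 0.06 / (3.2e-03 * 107)
k = 29.09 W/(m*K)


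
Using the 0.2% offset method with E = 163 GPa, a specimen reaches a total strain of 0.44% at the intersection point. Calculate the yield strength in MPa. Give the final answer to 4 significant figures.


Offset strain = 0.002
Elastic strain at yield = total_strain - offset = 4.4e-03 - 0.002 = 2.4e-03
sigma_y = E * elastic_strain = 163000 * 2.4e-03
sigma_y = 391.2 MPa


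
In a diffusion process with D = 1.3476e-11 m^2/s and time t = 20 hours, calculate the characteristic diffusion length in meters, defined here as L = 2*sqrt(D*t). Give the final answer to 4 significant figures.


t = 20 hr = 72000 s
Diffusion length = 2*sqrt(D*t)
= 2*sqrt(1.3476e-11 * 72000)
= 1.97e-03 m


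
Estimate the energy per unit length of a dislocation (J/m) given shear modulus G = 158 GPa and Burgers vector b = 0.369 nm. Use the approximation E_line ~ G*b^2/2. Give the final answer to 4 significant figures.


E = G*b^2/2
b = 0.369 nm = 3.69e-10 m
G = 158 GPa = 1.58e+11 Pa
E = 0.5 * 1.58e+11 * (3.69e-10)^2
E = 1.076e-08 J/m


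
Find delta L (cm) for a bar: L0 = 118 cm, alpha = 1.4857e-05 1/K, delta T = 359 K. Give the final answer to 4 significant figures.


dL = L0 * alpha * dT
dL = 118 * 1.4857e-05 * 359
dL = 0.6294 cm


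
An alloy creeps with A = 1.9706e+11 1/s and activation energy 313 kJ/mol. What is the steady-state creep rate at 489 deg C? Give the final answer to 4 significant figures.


rate = A * exp(-Q / (R*T))
T = 489 + 273.15 = 762.15 K
rate = 1.9706e+11 * exp(-313e3 / (8.314 * 762.15))
rate = 6.952e-11 1/s


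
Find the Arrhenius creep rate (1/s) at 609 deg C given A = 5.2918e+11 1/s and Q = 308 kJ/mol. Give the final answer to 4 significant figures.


rate = A * exp(-Q / (R*T))
T = 609 + 273.15 = 882.15 K
rate = 5.2918e+11 * exp(-308e3 / (8.314 * 882.15))
rate = 3.058e-07 1/s


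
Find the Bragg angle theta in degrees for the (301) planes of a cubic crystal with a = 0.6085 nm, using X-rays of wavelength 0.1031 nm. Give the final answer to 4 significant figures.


d = a / sqrt(h^2+k^2+l^2)
d = 0.6085 / sqrt(10) = 0.192425 nm
lambda = 2*d*sin(theta)  =>  sin(theta) = lambda / (2*d)
sin(theta) = 0.1031 / (2 * 0.192425) = 0.267897
theta = 15.54 deg


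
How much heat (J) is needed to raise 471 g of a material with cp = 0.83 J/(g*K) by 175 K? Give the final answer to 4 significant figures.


Q = m * cp * dT
Q = 471 * 0.83 * 175
Q = 68410 J


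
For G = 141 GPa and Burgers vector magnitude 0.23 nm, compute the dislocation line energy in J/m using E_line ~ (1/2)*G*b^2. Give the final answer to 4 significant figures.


E = G*b^2/2
b = 0.23 nm = 2.3e-10 m
G = 141 GPa = 1.41e+11 Pa
E = 0.5 * 1.41e+11 * (2.3e-10)^2
E = 3.729e-09 J/m


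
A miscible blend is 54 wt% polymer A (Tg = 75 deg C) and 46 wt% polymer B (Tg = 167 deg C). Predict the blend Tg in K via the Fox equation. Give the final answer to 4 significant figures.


1/Tg = w1/Tg1 + w2/Tg2 (in Kelvin)
Tg1 = 348.15 K, Tg2 = 440.15 K
1/Tg = 0.54/348.15 + 0.46/440.15
Tg = 385.2 K


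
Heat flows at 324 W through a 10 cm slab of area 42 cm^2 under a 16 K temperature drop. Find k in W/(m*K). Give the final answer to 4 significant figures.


k = Q*L / (A*dT)
L = 0.1 m, A = 4.2e-03 m^2
k = 324 * 0.1 / (4.2e-03 * 16)
k = 482.1 W/(m*K)


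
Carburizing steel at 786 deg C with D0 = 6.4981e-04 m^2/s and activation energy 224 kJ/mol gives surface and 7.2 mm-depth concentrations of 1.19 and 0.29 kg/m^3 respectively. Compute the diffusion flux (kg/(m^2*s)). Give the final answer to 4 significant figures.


Step 1: D = D0 * exp(-Qd/(R*T))
T = 786 + 273.15 = 1059.15 K
D = 6.4981e-04 * exp(-224e3 / (8.314 * 1059.15)) = 5.82459e-15 m^2/s
Step 2: J = D * (C1 - C2) / dx
J = 5.82459e-15 * (1.19 - 0.29) / 7.2e-03
J = 7.281e-13 kg/(m^2*s)


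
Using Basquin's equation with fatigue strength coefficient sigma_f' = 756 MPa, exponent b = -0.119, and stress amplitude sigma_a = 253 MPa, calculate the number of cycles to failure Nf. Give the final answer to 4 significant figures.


sigma_a = sigma_f' * (2*Nf)^b
2*Nf = (sigma_a / sigma_f')^(1/b)
2*Nf = (253 / 756)^(1/-0.119)
2*Nf = 9884.82
Nf = 4942 cycles
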